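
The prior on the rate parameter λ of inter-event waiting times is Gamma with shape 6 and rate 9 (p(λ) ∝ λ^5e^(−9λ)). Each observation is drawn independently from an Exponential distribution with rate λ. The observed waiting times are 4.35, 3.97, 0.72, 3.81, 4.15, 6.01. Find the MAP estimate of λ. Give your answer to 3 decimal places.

The Exponential(rate=λ) likelihood is ∝ λ^n e^(−λΣtᵢ). Here n = 6 and Σtᵢ = 4.35 + 3.97 + 0.72 + 3.81 + 4.15 + 6.01 = 23.01.
Posterior ∝ λ^5e^(−9λ) · λ^6e^(−23.01λ) = λ^11e^(−32.01λ), i.e. Gamma(12, 32.01).
Mode = (a−1)/b = 11/32.01 ≈ 0.344.

λ̂_MAP = 0.344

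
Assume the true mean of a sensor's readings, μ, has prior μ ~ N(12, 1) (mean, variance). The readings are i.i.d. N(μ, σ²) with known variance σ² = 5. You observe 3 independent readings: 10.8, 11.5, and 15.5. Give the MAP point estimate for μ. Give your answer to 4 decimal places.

n = 3; x̄ = (10.8 + 11.5 + 15.5)/3 = 37.8/3 = 12.6.
For a Normal prior and Normal likelihood with known variance, the posterior is Normal; its mode equals its mean, the precision-weighted average.
Prior precision 1/σ₀² = 1/1 = 1; data precision n/σ² = 3/5 = 0.6.
μ̂ = (1·12 + 0.6·12.6) / (1 + 0.6) = 19.56/1.6 = 12.2250.

μ̂_MAP = 12.2250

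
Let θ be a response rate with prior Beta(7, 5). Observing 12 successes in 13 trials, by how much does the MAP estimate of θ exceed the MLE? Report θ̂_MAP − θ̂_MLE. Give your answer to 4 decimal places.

MAP − MLE = -0.1405

Posterior is Beta(19, 6); MAP = (19−1)/(25−2) = 18/23 ≈ 0.78261.
MLE ignores the prior: θ̂_MLE = k/n = 12/13 ≈ 0.92308.
Difference = 18/23 − 12/13 = -42/299 ≈ -0.1405.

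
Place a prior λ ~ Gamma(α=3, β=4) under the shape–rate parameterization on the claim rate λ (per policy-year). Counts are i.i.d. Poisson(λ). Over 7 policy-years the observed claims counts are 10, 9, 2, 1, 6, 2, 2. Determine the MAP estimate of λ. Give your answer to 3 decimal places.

Σxᵢ = 10+9+2+1+6+2+2 = 32, with n = 7.
Posterior ∝ λ^2e^(−4λ) · λ^32e^(−7λ) = λ^34e^(−11λ), i.e. Gamma(shape=35, rate=11).
The mode of a Gamma(a, b) with a ≥ 1 (shape–rate) is (a−1)/b = 34/11 ≈ 3.091.

λ̂_MAP = 3.091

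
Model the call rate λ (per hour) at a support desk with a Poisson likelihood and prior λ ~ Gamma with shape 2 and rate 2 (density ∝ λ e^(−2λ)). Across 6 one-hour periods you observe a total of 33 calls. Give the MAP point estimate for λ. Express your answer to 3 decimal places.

Σxᵢ = 33, n = 6.
Posterior ∝ λe^(−2λ) · λ^33e^(−6λ) = λ^34e^(−8λ), i.e. Gamma(shape=35, rate=8).
The mode of a Gamma(a, b) with a ≥ 1 (shape–rate) is (a−1)/b = 34/8 ≈ 4.250.

λ̂_MAP = 4.250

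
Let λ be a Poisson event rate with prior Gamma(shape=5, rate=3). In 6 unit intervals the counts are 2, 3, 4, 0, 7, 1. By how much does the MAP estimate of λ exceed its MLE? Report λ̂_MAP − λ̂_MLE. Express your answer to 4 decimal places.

Σxᵢ = 17. Posterior is Gamma(22, 9); MAP = (22−1)/9 = 21/9 ≈ 2.33333.
MLE = x̄ = 17/6 ≈ 2.83333.
Difference = 21/9 − 17/6 = -1/2 ≈ -0.5000.

MAP − MLE = -0.5000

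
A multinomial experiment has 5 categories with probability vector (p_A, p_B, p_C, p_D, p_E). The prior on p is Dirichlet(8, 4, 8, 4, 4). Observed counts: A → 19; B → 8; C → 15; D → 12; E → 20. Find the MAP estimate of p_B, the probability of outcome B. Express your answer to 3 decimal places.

MAP estimate of p_B = 0.113

The posterior is Dirichlet(αᵢ + nᵢ) = Dirichlet(27, 12, 23, 16, 24).
For a Dirichlet(a₁,…,a_K) with all aᵢ > 1, the mode has j-th component (aⱼ − 1)/(Σaᵢ − K).
Here Σaᵢ = 102 and K = 5, so p_B = (12 − 1)/(102 − 5) = 11/97 ≈ 0.113.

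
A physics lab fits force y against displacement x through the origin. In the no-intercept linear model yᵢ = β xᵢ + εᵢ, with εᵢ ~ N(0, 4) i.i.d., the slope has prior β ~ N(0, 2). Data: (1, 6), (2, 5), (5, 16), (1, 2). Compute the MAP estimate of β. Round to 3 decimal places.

log p(β | y) = −Σ(yᵢ − βxᵢ)²/(2·4) − β²/(2·2) + const.
Setting the derivative to zero: Σxᵢ(yᵢ − βxᵢ)/4 − β/2 = 0, so β = Σxᵢyᵢ / (Σxᵢ² + σ²/τ²).
Σxᵢyᵢ = 1·6 + 2·5 + 5·16 + 1·2 = 98; Σxᵢ² = 31; σ²/τ² = 2.
β̂_MAP = 98 / (31 + 2) = 98/33 ≈ 2.970.

β̂_MAP = 2.970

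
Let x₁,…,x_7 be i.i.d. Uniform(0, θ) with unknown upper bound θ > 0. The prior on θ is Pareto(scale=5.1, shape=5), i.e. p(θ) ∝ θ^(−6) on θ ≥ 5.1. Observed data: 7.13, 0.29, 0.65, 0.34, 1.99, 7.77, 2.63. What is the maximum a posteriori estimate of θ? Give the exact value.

θ̂_MAP = 7.77

The Uniform(0, θ) likelihood is θ^(−n) for θ ≥ max(xᵢ), zero otherwise. Here max(xᵢ) = 7.77.
Posterior ∝ θ^(−6) · θ^(−7) = θ^(−13) on θ ≥ max(5.1, 7.77) = 7.77.
This density is strictly decreasing in θ, so the posterior mode lies at the lower boundary of the support.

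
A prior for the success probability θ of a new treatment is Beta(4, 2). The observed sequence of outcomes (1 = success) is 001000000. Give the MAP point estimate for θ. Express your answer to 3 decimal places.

Prior: Beta(4, 2).
Data: 1 success in 9 trials (from the sequence). The binomial likelihood contributes θ(1−θ)^8, so the posterior is Beta(4+1, 2+8) = Beta(5, 10).
For Beta(a, b) with a, b > 1 the mode is (a−1)/(a+b−2) = 4/13 ≈ 0.308.

θ̂_MAP = 0.308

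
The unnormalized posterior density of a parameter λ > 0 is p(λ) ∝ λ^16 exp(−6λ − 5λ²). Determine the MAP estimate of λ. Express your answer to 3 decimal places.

ℓ'(λ) = 16/λ − 6 − 10λ. Setting this to zero and multiplying by λ: 10λ² + 6λ − 16 = 0.
λ = (−6 + √(6² + 4·10·16)) / (2·10) = (−6 + √676) / 20 = (−6 + 26)/20 = 1.
ℓ''(λ) = −16/λ² − 10 < 0, confirming a maximum.

λ̂_MAP = 1.000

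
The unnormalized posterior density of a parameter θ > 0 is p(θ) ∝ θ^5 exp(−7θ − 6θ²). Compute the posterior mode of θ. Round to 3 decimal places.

θ̂_MAP = 0.417

ℓ'(θ) = 5/θ − 7 − 12θ. Setting this to zero and multiplying by θ: 12θ² + 7θ − 5 = 0.
θ = (−7 + √(7² + 4·12·5)) / (2·12) = (−7 + √289) / 24 = (−7 + 17)/24 = 5/12.
ℓ''(θ) = −5/θ² − 12 < 0, confirming a maximum.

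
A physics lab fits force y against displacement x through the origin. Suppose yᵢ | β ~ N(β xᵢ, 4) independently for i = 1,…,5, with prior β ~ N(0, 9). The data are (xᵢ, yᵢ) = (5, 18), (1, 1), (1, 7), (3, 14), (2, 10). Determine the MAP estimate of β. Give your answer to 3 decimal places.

β̂_MAP = 3.956

log p(β | y) = −Σ(yᵢ − βxᵢ)²/(2·4) − β²/(2·9) + const.
Setting the derivative to zero: Σxᵢ(yᵢ − βxᵢ)/4 − β/9 = 0, so β = Σxᵢyᵢ / (Σxᵢ² + σ²/τ²).
Σxᵢyᵢ = 5·18 + 1·1 + 1·7 + 3·14 + 2·10 = 160; Σxᵢ² = 40; σ²/τ² = 4/9.
β̂_MAP = 160 / (40 + 4/9) = 160/(364/9) = 360/91 ≈ 3.956.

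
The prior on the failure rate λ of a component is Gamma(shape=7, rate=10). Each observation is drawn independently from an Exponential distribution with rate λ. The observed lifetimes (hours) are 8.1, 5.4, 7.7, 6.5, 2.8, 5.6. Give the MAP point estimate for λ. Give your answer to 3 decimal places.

The Exponential(rate=λ) likelihood is ∝ λ^n e^(−λΣtᵢ). Here n = 6 and Σtᵢ = 8.1 + 5.4 + 7.7 + 6.5 + 2.8 + 5.6 = 36.1.
Posterior ∝ λ^6e^(−10λ) · λ^6e^(−36.1λ) = λ^12e^(−46.1λ), i.e. Gamma(13, 46.1).
Mode = (a−1)/b = 12/46.1 ≈ 0.260.

λ̂_MAP = 0.260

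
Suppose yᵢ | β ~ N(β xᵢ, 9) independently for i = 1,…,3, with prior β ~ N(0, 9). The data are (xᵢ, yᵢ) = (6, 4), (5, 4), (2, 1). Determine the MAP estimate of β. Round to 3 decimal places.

β̂_MAP = 0.697

log p(β | y) = −Σ(yᵢ − βxᵢ)²/(2·9) − β²/(2·9) + const.
Setting the derivative to zero: Σxᵢ(yᵢ − βxᵢ)/9 − β/9 = 0, so β = Σxᵢyᵢ / (Σxᵢ² + σ²/τ²).
Σxᵢyᵢ = 6·4 + 5·4 + 2·1 = 46; Σxᵢ² = 65; σ²/τ² = 1.
β̂_MAP = 46 / (65 + 1) = 46/66 ≈ 0.697.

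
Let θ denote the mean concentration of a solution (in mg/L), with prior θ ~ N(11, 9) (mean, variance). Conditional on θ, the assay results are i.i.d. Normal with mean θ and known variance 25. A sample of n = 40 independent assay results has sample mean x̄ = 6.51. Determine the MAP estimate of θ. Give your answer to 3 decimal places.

n = 40, x̄ = 6.51.
For a Normal prior and Normal likelihood with known variance, the posterior is Normal; its mode equals its mean, the precision-weighted average.
Prior precision 1/σ₀² = 1/9; data precision n/σ² = 40/25 = 1.6.
θ̂ = ((1/9)·11 + 1.6·6.51) / (1/9 + 1.6) = (13093/1125)/(77/45) = 13093/1925 ≈ 6.802.

θ̂_MAP = 6.802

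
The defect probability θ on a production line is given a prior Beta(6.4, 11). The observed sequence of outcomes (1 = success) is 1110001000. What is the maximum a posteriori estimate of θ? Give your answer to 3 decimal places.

Prior: Beta(6.4, 11).
Data: 4 successes in 10 trials (from the sequence). The binomial likelihood contributes θ^4(1−θ)^6, so the posterior is Beta(6.4+4, 11+6) = Beta(10.4, 17).
For Beta(a, b) with a, b > 1 the mode is (a−1)/(a+b−2) = 9.4/25.4 ≈ 0.370.

θ̂_MAP = 0.370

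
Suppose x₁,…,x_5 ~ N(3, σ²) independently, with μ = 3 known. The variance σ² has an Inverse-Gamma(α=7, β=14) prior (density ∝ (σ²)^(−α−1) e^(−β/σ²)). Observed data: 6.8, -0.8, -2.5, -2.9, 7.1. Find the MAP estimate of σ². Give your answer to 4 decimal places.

σ̂²_MAP = 6.6071

Sum of squared deviations about the known mean: SS = (6.8−3)² + (-0.8−3)² + (-2.5−3)² + (-2.9−3)² + (7.1−3)² = 110.75.
The Normal likelihood contributes (σ²)^(−n/2) exp(−SS/(2σ²)), so the posterior is Inverse-Gamma(α + n/2, β + SS/2) = Inverse-Gamma(9.5, 69.375).
The mode of Inverse-Gamma(a, b) is b/(a+1) = 69.375/10.5 ≈ 6.6071.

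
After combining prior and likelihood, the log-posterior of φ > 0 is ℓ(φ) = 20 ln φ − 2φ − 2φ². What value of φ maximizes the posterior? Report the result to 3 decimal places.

φ̂_MAP = 2.000

ℓ'(φ) = 20/φ − 2 − 4φ. Setting this to zero and multiplying by φ: 4φ² + 2φ − 20 = 0.
φ = (−2 + √(2² + 4·4·20)) / (2·4) = (−2 + √324) / 8 = (−2 + 18)/8 = 2.
ℓ''(φ) = −20/φ² − 4 < 0, confirming a maximum.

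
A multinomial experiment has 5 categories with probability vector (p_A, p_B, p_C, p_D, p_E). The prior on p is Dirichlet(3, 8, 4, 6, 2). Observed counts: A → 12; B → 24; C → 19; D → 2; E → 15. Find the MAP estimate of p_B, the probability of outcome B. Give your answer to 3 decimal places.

MAP estimate of p_B = 0.344

The posterior is Dirichlet(αᵢ + nᵢ) = Dirichlet(15, 32, 23, 8, 17).
For a Dirichlet(a₁,…,a_K) with all aᵢ > 1, the mode has j-th component (aⱼ − 1)/(Σaᵢ − K).
Here Σaᵢ = 95 and K = 5, so p_B = (32 − 1)/(95 − 5) = 31/90 ≈ 0.344.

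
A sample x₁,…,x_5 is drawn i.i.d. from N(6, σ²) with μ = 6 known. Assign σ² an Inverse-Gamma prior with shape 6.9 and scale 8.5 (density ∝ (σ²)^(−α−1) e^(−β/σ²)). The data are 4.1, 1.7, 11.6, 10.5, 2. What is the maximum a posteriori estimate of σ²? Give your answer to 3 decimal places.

σ̂²_MAP = 5.130

Sum of squared deviations about the known mean: SS = (4.1−6)² + (1.7−6)² + (11.6−6)² + (10.5−6)² + (2−6)² = 89.71.
The Normal likelihood contributes (σ²)^(−n/2) exp(−SS/(2σ²)), so the posterior is Inverse-Gamma(α + n/2, β + SS/2) = Inverse-Gamma(9.4, 53.355).
The mode of Inverse-Gamma(a, b) is b/(a+1) = 53.355/10.4 ≈ 5.130.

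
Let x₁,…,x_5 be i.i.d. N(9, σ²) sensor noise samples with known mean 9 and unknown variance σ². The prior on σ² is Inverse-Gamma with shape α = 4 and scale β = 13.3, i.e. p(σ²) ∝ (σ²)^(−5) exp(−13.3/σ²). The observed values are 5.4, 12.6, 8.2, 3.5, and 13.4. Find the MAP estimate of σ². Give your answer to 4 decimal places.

Sum of squared deviations about the known mean: SS = (5.4−9)² + (12.6−9)² + (8.2−9)² + (3.5−9)² + (13.4−9)² = 76.17.
The Normal likelihood contributes (σ²)^(−n/2) exp(−SS/(2σ²)), so the posterior is Inverse-Gamma(α + n/2, β + SS/2) = Inverse-Gamma(6.5, 51.385).
The mode of Inverse-Gamma(a, b) is b/(a+1) = 51.385/7.5 ≈ 6.8513.

σ̂²_MAP = 6.8513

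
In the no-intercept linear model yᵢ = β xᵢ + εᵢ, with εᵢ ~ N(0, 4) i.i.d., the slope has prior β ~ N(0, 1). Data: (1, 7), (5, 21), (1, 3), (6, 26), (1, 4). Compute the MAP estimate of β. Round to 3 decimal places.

log p(β | y) = −Σ(yᵢ − βxᵢ)²/(2·4) − β²/(2·1) + const.
Setting the derivative to zero: Σxᵢ(yᵢ − βxᵢ)/4 − β/1 = 0, so β = Σxᵢyᵢ / (Σxᵢ² + σ²/τ²).
Σxᵢyᵢ = 1·7 + 5·21 + 1·3 + 6·26 + 1·4 = 275; Σxᵢ² = 64; σ²/τ² = 4.
β̂_MAP = 275 / (64 + 4) = 275/68 ≈ 4.044.

β̂_MAP = 4.044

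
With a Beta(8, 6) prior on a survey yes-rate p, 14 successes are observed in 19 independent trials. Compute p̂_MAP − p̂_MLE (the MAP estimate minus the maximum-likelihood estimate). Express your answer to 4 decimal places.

MAP − MLE = -0.0594

Posterior is Beta(22, 11); MAP = (22−1)/(33−2) = 21/31 ≈ 0.67742.
MLE ignores the prior: p̂_MLE = k/n = 14/19 ≈ 0.73684.
Difference = 21/31 − 14/19 = -35/589 ≈ -0.0594.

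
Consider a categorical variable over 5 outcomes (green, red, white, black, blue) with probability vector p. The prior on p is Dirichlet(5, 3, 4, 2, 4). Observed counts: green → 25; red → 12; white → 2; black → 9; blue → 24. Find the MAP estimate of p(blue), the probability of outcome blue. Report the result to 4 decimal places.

MAP estimate of p(blue) = 0.3176

The posterior is Dirichlet(αᵢ + nᵢ) = Dirichlet(30, 15, 6, 11, 28).
For a Dirichlet(a₁,…,a_K) with all aᵢ > 1, the mode has j-th component (aⱼ − 1)/(Σaᵢ − K).
Here Σaᵢ = 90 and K = 5, so p(blue) = (28 − 1)/(90 − 5) = 27/85 ≈ 0.3176.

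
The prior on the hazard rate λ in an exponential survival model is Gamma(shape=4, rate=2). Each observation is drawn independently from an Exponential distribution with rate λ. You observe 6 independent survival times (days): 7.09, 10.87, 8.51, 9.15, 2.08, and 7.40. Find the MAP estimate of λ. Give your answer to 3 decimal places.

λ̂_MAP = 0.191

The Exponential(rate=λ) likelihood is ∝ λ^n e^(−λΣtᵢ). Here n = 6 and Σtᵢ = 7.09 + 10.87 + 8.51 + 9.15 + 2.08 + 7.40 = 45.10.
Posterior ∝ λ^3e^(−2λ) · λ^6e^(−45.10λ) = λ^9e^(−47.10λ), i.e. Gamma(10, 47.10).
Mode = (a−1)/b = 9/47.10 ≈ 0.191.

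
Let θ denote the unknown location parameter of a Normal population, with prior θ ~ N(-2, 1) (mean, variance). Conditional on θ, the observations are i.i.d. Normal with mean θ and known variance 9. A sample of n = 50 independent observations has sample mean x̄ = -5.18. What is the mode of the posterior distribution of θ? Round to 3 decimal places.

n = 50, x̄ = -5.18.
For a Normal prior and Normal likelihood with known variance, the posterior is Normal; its mode equals its mean, the precision-weighted average.
Prior precision 1/σ₀² = 1/1 = 1; data precision n/σ² = 50/9.
θ̂ = (1·(-2) + (50/9)·(-5.18)) / (1 + 50/9) = (-277/9)/(59/9) = -277/59 ≈ -4.695.

θ̂_MAP = -4.695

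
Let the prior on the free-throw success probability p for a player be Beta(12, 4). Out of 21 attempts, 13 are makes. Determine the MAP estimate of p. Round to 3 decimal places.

p̂_MAP = 0.686

Prior: Beta(12, 4).
Data: 13 successes in 21 trials. The binomial likelihood contributes p^13(1−p)^8, so the posterior is Beta(12+13, 4+8) = Beta(25, 12).
For Beta(a, b) with a, b > 1 the mode is (a−1)/(a+b−2) = 24/35 ≈ 0.686.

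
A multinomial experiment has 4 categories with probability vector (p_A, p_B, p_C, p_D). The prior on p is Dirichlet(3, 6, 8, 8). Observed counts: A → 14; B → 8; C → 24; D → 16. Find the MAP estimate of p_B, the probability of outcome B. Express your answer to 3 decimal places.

MAP estimate of p_B = 0.157

The posterior is Dirichlet(αᵢ + nᵢ) = Dirichlet(17, 14, 32, 24).
For a Dirichlet(a₁,…,a_K) with all aᵢ > 1, the mode has j-th component (aⱼ − 1)/(Σaᵢ − K).
Here Σaᵢ = 87 and K = 4, so p_B = (14 − 1)/(87 − 4) = 13/83 ≈ 0.157.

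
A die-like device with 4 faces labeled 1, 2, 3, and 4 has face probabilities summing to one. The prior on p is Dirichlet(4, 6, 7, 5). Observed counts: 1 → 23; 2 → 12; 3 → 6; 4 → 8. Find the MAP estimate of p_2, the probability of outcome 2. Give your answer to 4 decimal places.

The posterior is Dirichlet(αᵢ + nᵢ) = Dirichlet(27, 18, 13, 13).
For a Dirichlet(a₁,…,a_K) with all aᵢ > 1, the mode has j-th component (aⱼ − 1)/(Σaᵢ − K).
Here Σaᵢ = 71 and K = 4, so p_2 = (18 − 1)/(71 − 4) = 17/67 ≈ 0.2537.

MAP estimate: 0.2537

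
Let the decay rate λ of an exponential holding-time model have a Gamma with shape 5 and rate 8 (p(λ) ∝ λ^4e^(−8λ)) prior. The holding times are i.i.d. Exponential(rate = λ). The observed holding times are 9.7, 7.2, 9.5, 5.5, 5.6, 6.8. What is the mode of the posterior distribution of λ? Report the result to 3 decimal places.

λ̂_MAP = 0.191

The Exponential(rate=λ) likelihood is ∝ λ^n e^(−λΣtᵢ). Here n = 6 and Σtᵢ = 9.7 + 7.2 + 9.5 + 5.5 + 5.6 + 6.8 = 44.3.
Posterior ∝ λ^4e^(−8λ) · λ^6e^(−44.3λ) = λ^10e^(−52.3λ), i.e. Gamma(11, 52.3).
Mode = (a−1)/b = 10/52.3 ≈ 0.191.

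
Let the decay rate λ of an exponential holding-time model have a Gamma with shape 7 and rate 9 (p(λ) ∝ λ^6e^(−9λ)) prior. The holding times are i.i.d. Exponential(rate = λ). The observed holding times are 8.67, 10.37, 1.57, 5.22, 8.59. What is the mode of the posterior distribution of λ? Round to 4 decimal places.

The Exponential(rate=λ) likelihood is ∝ λ^n e^(−λΣtᵢ). Here n = 5 and Σtᵢ = 8.67 + 10.37 + 1.57 + 5.22 + 8.59 = 34.42.
Posterior ∝ λ^6e^(−9λ) · λ^5e^(−34.42λ) = λ^11e^(−43.42λ), i.e. Gamma(12, 43.42).
Mode = (a−1)/b = 11/43.42 ≈ 0.2533.

λ̂_MAP = 0.2533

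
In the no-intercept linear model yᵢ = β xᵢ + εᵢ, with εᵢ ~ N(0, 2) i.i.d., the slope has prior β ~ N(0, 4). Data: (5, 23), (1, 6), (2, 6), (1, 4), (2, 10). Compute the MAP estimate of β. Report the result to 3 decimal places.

log p(β | y) = −Σ(yᵢ − βxᵢ)²/(2·2) − β²/(2·4) + const.
Setting the derivative to zero: Σxᵢ(yᵢ − βxᵢ)/2 − β/4 = 0, so β = Σxᵢyᵢ / (Σxᵢ² + σ²/τ²).
Σxᵢyᵢ = 5·23 + 1·6 + 2·6 + 1·4 + 2·10 = 157; Σxᵢ² = 35; σ²/τ² = 0.5.
β̂_MAP = 157 / (35 + 0.5) = 157/35.5 ≈ 4.423.

β̂_MAP = 4.423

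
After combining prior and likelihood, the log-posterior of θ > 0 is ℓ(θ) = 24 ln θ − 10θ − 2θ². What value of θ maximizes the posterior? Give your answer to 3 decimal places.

θ̂_MAP = 1.500

ℓ'(θ) = 24/θ − 10 − 4θ. Setting this to zero and multiplying by θ: 4θ² + 10θ − 24 = 0.
θ = (−10 + √(10² + 4·4·24)) / (2·4) = (−10 + √484) / 8 = (−10 + 22)/8 = 3/2.
ℓ''(θ) = −24/θ² − 4 < 0, confirming a maximum.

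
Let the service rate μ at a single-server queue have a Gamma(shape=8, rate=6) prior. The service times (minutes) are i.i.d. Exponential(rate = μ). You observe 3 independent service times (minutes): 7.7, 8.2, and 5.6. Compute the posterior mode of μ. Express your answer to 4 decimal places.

μ̂_MAP = 0.3636

The Exponential(rate=μ) likelihood is ∝ μ^n e^(−μΣtᵢ). Here n = 3 and Σtᵢ = 7.7 + 8.2 + 5.6 = 21.5.
Posterior ∝ μ^7e^(−6μ) · μ^3e^(−21.5μ) = μ^10e^(−27.5μ), i.e. Gamma(11, 27.5).
Mode = (a−1)/b = 10/27.5 ≈ 0.3636.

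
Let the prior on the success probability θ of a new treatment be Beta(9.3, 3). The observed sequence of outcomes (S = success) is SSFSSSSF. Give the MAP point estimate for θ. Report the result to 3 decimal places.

Prior: Beta(9.3, 3).
Data: 6 successes in 8 trials (from the sequence). The binomial likelihood contributes θ^6(1−θ)^2, so the posterior is Beta(9.3+6, 3+2) = Beta(15.3, 5).
For Beta(a, b) with a, b > 1 the mode is (a−1)/(a+b−2) = 14.3/18.3 ≈ 0.781.

θ̂_MAP = 0.781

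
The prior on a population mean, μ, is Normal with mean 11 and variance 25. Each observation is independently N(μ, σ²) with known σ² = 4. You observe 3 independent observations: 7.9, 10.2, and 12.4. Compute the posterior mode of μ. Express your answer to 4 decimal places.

n = 3; x̄ = (7.9 + 10.2 + 12.4)/3 = 30.5/3 = 61/6 ≈ 10.1667.
For a Normal prior and Normal likelihood with known variance, the posterior is Normal; its mode equals its mean, the precision-weighted average.
Prior precision 1/σ₀² = 1/25 = 0.04; data precision n/σ² = 3/4 = 0.75.
μ̂ = (0.04·11 + 0.75·(61/6)) / (0.04 + 0.75) = 8.065/0.79 = 1613/158 ≈ 10.2089.

μ̂_MAP = 10.2089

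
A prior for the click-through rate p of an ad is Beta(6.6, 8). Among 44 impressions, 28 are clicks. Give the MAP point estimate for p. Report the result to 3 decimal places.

Prior: Beta(6.6, 8).
Data: 28 successes in 44 trials. The binomial likelihood contributes p^28(1−p)^16, so the posterior is Beta(6.6+28, 8+16) = Beta(34.6, 24).
For Beta(a, b) with a, b > 1 the mode is (a−1)/(a+b−2) = 33.6/56.6 ≈ 0.594.

p̂_MAP = 0.594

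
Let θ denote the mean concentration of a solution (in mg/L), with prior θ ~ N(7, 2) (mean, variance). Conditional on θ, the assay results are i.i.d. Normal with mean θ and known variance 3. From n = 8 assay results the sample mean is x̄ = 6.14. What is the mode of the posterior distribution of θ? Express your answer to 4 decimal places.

θ̂_MAP = 6.2758

n = 8, x̄ = 6.14.
For a Normal prior and Normal likelihood with known variance, the posterior is Normal; its mode equals its mean, the precision-weighted average.
Prior precision 1/σ₀² = 1/2 = 0.5; data precision n/σ² = 8/3.
θ̂ = (0.5·7 + (8/3)·6.14) / (0.5 + 8/3) = (2981/150)/(19/6) = 2981/475 ≈ 6.2758.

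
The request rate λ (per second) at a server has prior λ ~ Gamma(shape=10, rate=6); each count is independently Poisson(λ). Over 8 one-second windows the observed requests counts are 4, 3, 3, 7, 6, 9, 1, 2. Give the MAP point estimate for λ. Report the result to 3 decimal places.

Σxᵢ = 4+3+3+7+6+9+1+2 = 35, with n = 8.
Posterior ∝ λ^9e^(−6λ) · λ^35e^(−8λ) = λ^44e^(−14λ), i.e. Gamma(shape=45, rate=14).
The mode of a Gamma(a, b) with a ≥ 1 (shape–rate) is (a−1)/b = 44/14 ≈ 3.143.

λ̂_MAP = 3.143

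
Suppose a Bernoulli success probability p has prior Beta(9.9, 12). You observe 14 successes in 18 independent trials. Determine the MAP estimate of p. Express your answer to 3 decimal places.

p̂_MAP = 0.604

Prior: Beta(9.9, 12).
Data: 14 successes in 18 trials. The binomial likelihood contributes p^14(1−p)^4, so the posterior is Beta(9.9+14, 12+4) = Beta(23.9, 16).
For Beta(a, b) with a, b > 1 the mode is (a−1)/(a+b−2) = 22.9/37.9 ≈ 0.604.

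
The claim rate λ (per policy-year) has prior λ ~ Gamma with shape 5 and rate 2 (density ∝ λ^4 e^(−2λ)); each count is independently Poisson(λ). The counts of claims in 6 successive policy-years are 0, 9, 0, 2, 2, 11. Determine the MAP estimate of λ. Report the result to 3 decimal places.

λ̂_MAP = 3.500

Σxᵢ = 0+9+0+2+2+11 = 24, with n = 6.
Posterior ∝ λ^4e^(−2λ) · λ^24e^(−6λ) = λ^28e^(−8λ), i.e. Gamma(shape=29, rate=8).
The mode of a Gamma(a, b) with a ≥ 1 (shape–rate) is (a−1)/b = 28/8 ≈ 3.500.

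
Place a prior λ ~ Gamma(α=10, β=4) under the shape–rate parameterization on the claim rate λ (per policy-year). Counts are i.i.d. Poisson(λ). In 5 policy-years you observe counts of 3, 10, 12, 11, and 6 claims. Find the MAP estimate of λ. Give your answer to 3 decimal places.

Σxᵢ = 3+10+12+11+6 = 42, with n = 5.
Posterior ∝ λ^9e^(−4λ) · λ^42e^(−5λ) = λ^51e^(−9λ), i.e. Gamma(shape=52, rate=9).
The mode of a Gamma(a, b) with a ≥ 1 (shape–rate) is (a−1)/b = 51/9 ≈ 5.667.

λ̂_MAP = 5.667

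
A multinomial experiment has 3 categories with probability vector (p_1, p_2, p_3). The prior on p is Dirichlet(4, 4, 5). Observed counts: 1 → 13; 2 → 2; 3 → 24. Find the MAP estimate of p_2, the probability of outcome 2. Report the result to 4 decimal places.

The posterior is Dirichlet(αᵢ + nᵢ) = Dirichlet(17, 6, 29).
For a Dirichlet(a₁,…,a_K) with all aᵢ > 1, the mode has j-th component (aⱼ − 1)/(Σaᵢ − K).
Here Σaᵢ = 52 and K = 3, so p_2 = (6 − 1)/(52 − 3) = 5/49 ≈ 0.1020.

MAP estimate: 0.1020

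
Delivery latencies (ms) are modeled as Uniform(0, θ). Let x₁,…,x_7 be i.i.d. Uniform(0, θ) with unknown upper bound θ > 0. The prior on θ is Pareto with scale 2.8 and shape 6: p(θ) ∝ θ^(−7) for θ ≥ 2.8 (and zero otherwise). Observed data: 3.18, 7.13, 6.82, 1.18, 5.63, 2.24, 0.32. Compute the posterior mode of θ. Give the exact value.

θ̂_MAP = 7.13

The Uniform(0, θ) likelihood is θ^(−n) for θ ≥ max(xᵢ), zero otherwise. Here max(xᵢ) = 7.13.
Posterior ∝ θ^(−7) · θ^(−7) = θ^(−14) on θ ≥ max(2.8, 7.13) = 7.13.
This density is strictly decreasing in θ, so the posterior mode lies at the lower boundary of the support.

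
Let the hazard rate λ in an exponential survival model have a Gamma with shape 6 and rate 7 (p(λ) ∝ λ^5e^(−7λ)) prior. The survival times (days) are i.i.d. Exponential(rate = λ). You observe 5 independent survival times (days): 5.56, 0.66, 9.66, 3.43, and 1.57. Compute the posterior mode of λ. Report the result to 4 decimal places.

The Exponential(rate=λ) likelihood is ∝ λ^n e^(−λΣtᵢ). Here n = 5 and Σtᵢ = 5.56 + 0.66 + 9.66 + 3.43 + 1.57 = 20.88.
Posterior ∝ λ^5e^(−7λ) · λ^5e^(−20.88λ) = λ^10e^(−27.88λ), i.e. Gamma(11, 27.88).
Mode = (a−1)/b = 10/27.88 ≈ 0.3587.

λ̂_MAP = 0.3587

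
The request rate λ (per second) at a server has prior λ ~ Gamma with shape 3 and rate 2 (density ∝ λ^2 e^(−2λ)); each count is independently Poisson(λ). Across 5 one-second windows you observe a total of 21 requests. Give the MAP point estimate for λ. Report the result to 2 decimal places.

λ̂_MAP = 3.29

Σxᵢ = 21, n = 5.
Posterior ∝ λ^2e^(−2λ) · λ^21e^(−5λ) = λ^23e^(−7λ), i.e. Gamma(shape=24, rate=7).
The mode of a Gamma(a, b) with a ≥ 1 (shape–rate) is (a−1)/b = 23/7 ≈ 3.29.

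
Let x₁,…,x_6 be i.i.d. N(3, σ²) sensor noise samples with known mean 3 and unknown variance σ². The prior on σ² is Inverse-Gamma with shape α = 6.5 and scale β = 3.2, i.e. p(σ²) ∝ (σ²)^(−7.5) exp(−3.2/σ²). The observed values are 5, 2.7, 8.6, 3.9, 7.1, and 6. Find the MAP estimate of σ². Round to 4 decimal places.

Sum of squared deviations about the known mean: SS = (5−3)² + (2.7−3)² + (8.6−3)² + (3.9−3)² + (7.1−3)² + (6−3)² = 62.07.
The Normal likelihood contributes (σ²)^(−n/2) exp(−SS/(2σ²)), so the posterior is Inverse-Gamma(α + n/2, β + SS/2) = Inverse-Gamma(9.5, 34.235).
The mode of Inverse-Gamma(a, b) is b/(a+1) = 34.235/10.5 ≈ 3.2605.

σ̂²_MAP = 3.2605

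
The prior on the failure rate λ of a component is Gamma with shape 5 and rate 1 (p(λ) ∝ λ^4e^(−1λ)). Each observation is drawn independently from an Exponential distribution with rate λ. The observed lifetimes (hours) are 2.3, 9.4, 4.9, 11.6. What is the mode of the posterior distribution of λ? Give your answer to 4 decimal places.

The Exponential(rate=λ) likelihood is ∝ λ^n e^(−λΣtᵢ). Here n = 4 and Σtᵢ = 2.3 + 9.4 + 4.9 + 11.6 = 28.2.
Posterior ∝ λ^4e^(−1λ) · λ^4e^(−28.2λ) = λ^8e^(−29.2λ), i.e. Gamma(9, 29.2).
Mode = (a−1)/b = 8/29.2 ≈ 0.2740.

λ̂_MAP = 0.2740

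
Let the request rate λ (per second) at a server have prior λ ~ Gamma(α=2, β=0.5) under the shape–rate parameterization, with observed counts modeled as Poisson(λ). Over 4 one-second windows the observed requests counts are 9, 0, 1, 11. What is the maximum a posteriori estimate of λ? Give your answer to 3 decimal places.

Σxᵢ = 9+0+1+11 = 21, with n = 4.
Posterior ∝ λe^(−0.5λ) · λ^21e^(−4λ) = λ^22e^(−4.5λ), i.e. Gamma(shape=23, rate=4.5).
The mode of a Gamma(a, b) with a ≥ 1 (shape–rate) is (a−1)/b = 22/4.5 ≈ 4.889.

λ̂_MAP = 4.889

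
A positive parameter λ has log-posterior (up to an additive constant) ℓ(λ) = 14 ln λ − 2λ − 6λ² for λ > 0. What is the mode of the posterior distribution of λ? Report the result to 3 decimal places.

ℓ'(λ) = 14/λ − 2 − 12λ. Setting this to zero and multiplying by λ: 12λ² + 2λ − 14 = 0.
λ = (−2 + √(2² + 4·12·14)) / (2·12) = (−2 + √676) / 24 = (−2 + 26)/24 = 1.
ℓ''(λ) = −14/λ² − 12 < 0, confirming a maximum.

λ̂_MAP = 1.000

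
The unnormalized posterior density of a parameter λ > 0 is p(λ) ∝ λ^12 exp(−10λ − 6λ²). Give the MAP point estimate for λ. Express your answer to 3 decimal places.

λ̂_MAP = 0.667

ℓ'(λ) = 12/λ − 10 − 12λ. Setting this to zero and multiplying by λ: 12λ² + 10λ − 12 = 0.
λ = (−10 + √(10² + 4·12·12)) / (2·12) = (−10 + √676) / 24 = (−10 + 26)/24 = 2/3.
ℓ''(λ) = −12/λ² − 12 < 0, confirming a maximum.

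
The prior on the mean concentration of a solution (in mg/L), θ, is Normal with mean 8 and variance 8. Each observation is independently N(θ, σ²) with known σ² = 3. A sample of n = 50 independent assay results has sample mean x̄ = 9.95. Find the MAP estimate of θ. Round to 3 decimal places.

n = 50, x̄ = 9.95.
For a Normal prior and Normal likelihood with known variance, the posterior is Normal; its mode equals its mean, the precision-weighted average.
Prior precision 1/σ₀² = 1/8 = 0.125; data precision n/σ² = 50/3.
θ̂ = (0.125·8 + (50/3)·9.95) / (0.125 + 50/3) = (1001/6)/(403/24) = 308/31 ≈ 9.935.

θ̂_MAP = 9.935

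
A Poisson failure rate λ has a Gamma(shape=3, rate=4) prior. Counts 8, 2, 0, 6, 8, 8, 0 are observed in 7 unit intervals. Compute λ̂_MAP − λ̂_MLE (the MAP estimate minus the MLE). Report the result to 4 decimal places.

MAP − MLE = -1.4805

Σxᵢ = 32. Posterior is Gamma(35, 11); MAP = (35−1)/11 = 34/11 ≈ 3.09091.
MLE = x̄ = 32/7 ≈ 4.57143.
Difference = 34/11 − 32/7 = -114/77 ≈ -1.4805.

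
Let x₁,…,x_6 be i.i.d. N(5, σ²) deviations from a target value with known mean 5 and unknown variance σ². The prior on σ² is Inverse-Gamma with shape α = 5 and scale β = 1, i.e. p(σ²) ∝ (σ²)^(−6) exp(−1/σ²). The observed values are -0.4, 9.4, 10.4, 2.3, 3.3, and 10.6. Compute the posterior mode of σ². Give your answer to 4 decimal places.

Sum of squared deviations about the known mean: SS = (-0.4−5)² + (9.4−5)² + (10.4−5)² + (2.3−5)² + (3.3−5)² + (10.6−5)² = 119.22.
The Normal likelihood contributes (σ²)^(−n/2) exp(−SS/(2σ²)), so the posterior is Inverse-Gamma(α + n/2, β + SS/2) = Inverse-Gamma(8, 60.61).
The mode of Inverse-Gamma(a, b) is b/(a+1) = 60.61/9 ≈ 6.7344.

σ̂²_MAP = 6.7344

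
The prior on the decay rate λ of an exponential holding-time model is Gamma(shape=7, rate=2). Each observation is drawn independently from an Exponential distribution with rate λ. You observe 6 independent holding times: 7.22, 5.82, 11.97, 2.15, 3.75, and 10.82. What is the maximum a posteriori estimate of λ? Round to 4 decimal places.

The Exponential(rate=λ) likelihood is ∝ λ^n e^(−λΣtᵢ). Here n = 6 and Σtᵢ = 7.22 + 5.82 + 11.97 + 2.15 + 3.75 + 10.82 = 41.73.
Posterior ∝ λ^6e^(−2λ) · λ^6e^(−41.73λ) = λ^12e^(−43.73λ), i.e. Gamma(13, 43.73).
Mode = (a−1)/b = 12/43.73 ≈ 0.2744.

λ̂_MAP = 0.2744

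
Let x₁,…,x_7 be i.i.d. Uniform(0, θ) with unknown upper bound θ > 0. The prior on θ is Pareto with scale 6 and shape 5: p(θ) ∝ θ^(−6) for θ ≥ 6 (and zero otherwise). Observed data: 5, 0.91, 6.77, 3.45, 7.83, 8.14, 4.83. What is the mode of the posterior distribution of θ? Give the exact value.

The Uniform(0, θ) likelihood is θ^(−n) for θ ≥ max(xᵢ), zero otherwise. Here max(xᵢ) = 8.14.
Posterior ∝ θ^(−6) · θ^(−7) = θ^(−13) on θ ≥ max(6, 8.14) = 8.14.
This density is strictly decreasing in θ, so the posterior mode lies at the lower boundary of the support.

θ̂_MAP = 8.14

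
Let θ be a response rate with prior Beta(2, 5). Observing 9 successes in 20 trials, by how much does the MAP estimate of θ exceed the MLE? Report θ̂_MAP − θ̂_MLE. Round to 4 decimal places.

MAP − MLE = -0.0500

Posterior is Beta(11, 16); MAP = (11−1)/(27−2) = 10/25 ≈ 0.40000.
MLE ignores the prior: θ̂_MLE = k/n = 9/20 ≈ 0.45000.
Difference = 10/25 − 9/20 = -1/20 ≈ -0.0500.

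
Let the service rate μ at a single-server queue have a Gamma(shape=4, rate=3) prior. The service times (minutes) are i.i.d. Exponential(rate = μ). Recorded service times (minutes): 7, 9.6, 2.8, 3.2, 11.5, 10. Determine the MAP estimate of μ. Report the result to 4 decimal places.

μ̂_MAP = 0.1911

The Exponential(rate=μ) likelihood is ∝ μ^n e^(−μΣtᵢ). Here n = 6 and Σtᵢ = 7 + 9.6 + 2.8 + 3.2 + 11.5 + 10 = 44.1.
Posterior ∝ μ^3e^(−3μ) · μ^6e^(−44.1μ) = μ^9e^(−47.1μ), i.e. Gamma(10, 47.1).
Mode = (a−1)/b = 9/47.1 ≈ 0.1911.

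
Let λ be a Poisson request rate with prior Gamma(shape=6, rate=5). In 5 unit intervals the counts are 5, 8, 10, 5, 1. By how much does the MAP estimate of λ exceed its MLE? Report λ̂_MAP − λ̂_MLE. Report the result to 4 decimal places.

Σxᵢ = 29. Posterior is Gamma(35, 10); MAP = (35−1)/10 = 34/10 ≈ 3.40000.
MLE = x̄ = 29/5 ≈ 5.80000.
Difference = 34/10 − 29/5 = -12/5 ≈ -2.4000.

MAP − MLE = -2.4000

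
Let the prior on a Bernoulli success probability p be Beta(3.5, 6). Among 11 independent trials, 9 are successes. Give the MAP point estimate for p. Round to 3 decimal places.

p̂_MAP = 0.622

Prior: Beta(3.5, 6).
Data: 9 successes in 11 trials. The binomial likelihood contributes p^9(1−p)^2, so the posterior is Beta(3.5+9, 6+2) = Beta(12.5, 8).
For Beta(a, b) with a, b > 1 the mode is (a−1)/(a+b−2) = 11.5/18.5 ≈ 0.622.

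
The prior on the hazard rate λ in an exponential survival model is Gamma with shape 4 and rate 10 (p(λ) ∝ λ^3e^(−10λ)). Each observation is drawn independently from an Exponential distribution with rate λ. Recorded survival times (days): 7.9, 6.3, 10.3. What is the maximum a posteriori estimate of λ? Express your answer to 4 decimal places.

λ̂_MAP = 0.1739

The Exponential(rate=λ) likelihood is ∝ λ^n e^(−λΣtᵢ). Here n = 3 and Σtᵢ = 7.9 + 6.3 + 10.3 = 24.5.
Posterior ∝ λ^3e^(−10λ) · λ^3e^(−24.5λ) = λ^6e^(−34.5λ), i.e. Gamma(7, 34.5).
Mode = (a−1)/b = 6/34.5 ≈ 0.1739.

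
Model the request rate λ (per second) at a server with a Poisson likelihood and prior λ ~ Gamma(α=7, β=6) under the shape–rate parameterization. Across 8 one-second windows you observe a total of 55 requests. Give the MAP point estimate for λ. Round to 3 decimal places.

Σxᵢ = 55, n = 8.
Posterior ∝ λ^6e^(−6λ) · λ^55e^(−8λ) = λ^61e^(−14λ), i.e. Gamma(shape=62, rate=14).
The mode of a Gamma(a, b) with a ≥ 1 (shape–rate) is (a−1)/b = 61/14 ≈ 4.357.

λ̂_MAP = 4.357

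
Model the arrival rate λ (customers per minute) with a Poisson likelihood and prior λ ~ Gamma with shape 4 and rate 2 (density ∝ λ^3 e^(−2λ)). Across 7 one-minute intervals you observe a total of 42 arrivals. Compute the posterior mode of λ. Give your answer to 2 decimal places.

Σxᵢ = 42, n = 7.
Posterior ∝ λ^3e^(−2λ) · λ^42e^(−7λ) = λ^45e^(−9λ), i.e. Gamma(shape=46, rate=9).
The mode of a Gamma(a, b) with a ≥ 1 (shape–rate) is (a−1)/b = 45/9 ≈ 5.00.

λ̂_MAP = 5.00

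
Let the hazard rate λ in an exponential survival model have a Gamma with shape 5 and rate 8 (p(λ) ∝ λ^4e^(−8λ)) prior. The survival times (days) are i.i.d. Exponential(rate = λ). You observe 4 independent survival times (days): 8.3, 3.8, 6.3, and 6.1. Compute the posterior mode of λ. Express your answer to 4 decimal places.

λ̂_MAP = 0.2462

The Exponential(rate=λ) likelihood is ∝ λ^n e^(−λΣtᵢ). Here n = 4 and Σtᵢ = 8.3 + 3.8 + 6.3 + 6.1 = 24.5.
Posterior ∝ λ^4e^(−8λ) · λ^4e^(−24.5λ) = λ^8e^(−32.5λ), i.e. Gamma(9, 32.5).
Mode = (a−1)/b = 8/32.5 ≈ 0.2462.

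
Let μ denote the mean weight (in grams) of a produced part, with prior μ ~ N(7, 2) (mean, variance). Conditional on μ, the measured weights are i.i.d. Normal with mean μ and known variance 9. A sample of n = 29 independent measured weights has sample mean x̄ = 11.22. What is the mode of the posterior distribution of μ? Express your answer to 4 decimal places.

n = 29, x̄ = 11.22.
For a Normal prior and Normal likelihood with known variance, the posterior is Normal; its mode equals its mean, the precision-weighted average.
Prior precision 1/σ₀² = 1/2 = 0.5; data precision n/σ² = 29/9.
μ̂ = (0.5·7 + (29/9)·11.22) / (0.5 + 29/9) = (2974/75)/(67/18) = 17844/1675 ≈ 10.6531.

μ̂_MAP = 10.6531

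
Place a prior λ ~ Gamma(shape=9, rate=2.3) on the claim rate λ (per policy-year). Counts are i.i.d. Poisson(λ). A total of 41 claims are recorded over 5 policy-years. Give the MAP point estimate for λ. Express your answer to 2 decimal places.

Σxᵢ = 41, n = 5.
Posterior ∝ λ^8e^(−2.3λ) · λ^41e^(−5λ) = λ^49e^(−7.3λ), i.e. Gamma(shape=50, rate=7.3).
The mode of a Gamma(a, b) with a ≥ 1 (shape–rate) is (a−1)/b = 49/7.3 ≈ 6.71.

λ̂_MAP = 6.71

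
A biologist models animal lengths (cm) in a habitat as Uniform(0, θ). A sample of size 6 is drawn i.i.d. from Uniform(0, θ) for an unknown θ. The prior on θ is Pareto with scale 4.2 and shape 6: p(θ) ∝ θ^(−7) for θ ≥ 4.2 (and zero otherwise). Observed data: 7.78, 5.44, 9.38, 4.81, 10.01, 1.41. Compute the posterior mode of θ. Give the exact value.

θ̂_MAP = 10.01

The Uniform(0, θ) likelihood is θ^(−n) for θ ≥ max(xᵢ), zero otherwise. Here max(xᵢ) = 10.01.
Posterior ∝ θ^(−7) · θ^(−6) = θ^(−13) on θ ≥ max(4.2, 10.01) = 10.01.
This density is strictly decreasing in θ, so the posterior mode lies at the lower boundary of the support.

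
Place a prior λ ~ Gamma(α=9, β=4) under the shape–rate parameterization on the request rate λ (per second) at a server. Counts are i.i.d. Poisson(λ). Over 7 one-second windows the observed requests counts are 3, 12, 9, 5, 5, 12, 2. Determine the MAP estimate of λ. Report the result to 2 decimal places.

Σxᵢ = 3+12+9+5+5+12+2 = 48, with n = 7.
Posterior ∝ λ^8e^(−4λ) · λ^48e^(−7λ) = λ^56e^(−11λ), i.e. Gamma(shape=57, rate=11).
The mode of a Gamma(a, b) with a ≥ 1 (shape–rate) is (a−1)/b = 56/11 ≈ 5.09.

λ̂_MAP = 5.09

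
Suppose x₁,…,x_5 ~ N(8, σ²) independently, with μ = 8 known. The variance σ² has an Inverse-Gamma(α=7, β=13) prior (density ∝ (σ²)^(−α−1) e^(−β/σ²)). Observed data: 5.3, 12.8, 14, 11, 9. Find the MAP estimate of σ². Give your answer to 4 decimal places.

σ̂²_MAP = 4.8729

Sum of squared deviations about the known mean: SS = (5.3−8)² + (12.8−8)² + (14−8)² + (11−8)² + (9−8)² = 76.33.
The Normal likelihood contributes (σ²)^(−n/2) exp(−SS/(2σ²)), so the posterior is Inverse-Gamma(α + n/2, β + SS/2) = Inverse-Gamma(9.5, 51.165).
The mode of Inverse-Gamma(a, b) is b/(a+1) = 51.165/10.5 ≈ 4.8729.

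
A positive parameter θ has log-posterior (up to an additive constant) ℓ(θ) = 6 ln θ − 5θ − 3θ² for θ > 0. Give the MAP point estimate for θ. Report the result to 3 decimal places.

ℓ'(θ) = 6/θ − 5 − 6θ. Setting this to zero and multiplying by θ: 6θ² + 5θ − 6 = 0.
θ = (−5 + √(5² + 4·6·6)) / (2·6) = (−5 + √169) / 12 = (−5 + 13)/12 = 2/3.
ℓ''(θ) = −6/θ² − 6 < 0, confirming a maximum.

θ̂_MAP = 0.667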